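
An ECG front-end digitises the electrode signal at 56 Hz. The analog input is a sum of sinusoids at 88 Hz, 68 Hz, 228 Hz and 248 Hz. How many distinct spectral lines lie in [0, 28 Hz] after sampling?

3

fs/2 = 28 Hz.
88 Hz mod fs = 32 Hz.
32 Hz > fs/2 = 28 Hz, folds to fs − 32 Hz = 24 Hz.
68 Hz mod fs = 12 Hz.
12 Hz ≤ fs/2 = 28 Hz, appears at 12 Hz.
228 Hz mod fs = 4 Hz.
4 Hz ≤ fs/2 = 28 Hz, appears at 4 Hz.
248 Hz mod fs = 24 Hz.
24 Hz ≤ fs/2 = 28 Hz, appears at 24 Hz.
Distinct values: {4 Hz, 12 Hz, 24 Hz} → 3.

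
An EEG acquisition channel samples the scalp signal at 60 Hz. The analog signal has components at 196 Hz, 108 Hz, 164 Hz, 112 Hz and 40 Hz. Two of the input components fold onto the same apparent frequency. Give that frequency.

16 Hz

fs/2 = 30 Hz.
196 Hz mod fs = 16 Hz.
16 Hz ≤ fs/2 = 30 Hz, appears at 16 Hz.
108 Hz mod fs = 48 Hz.
48 Hz > fs/2 = 30 Hz, folds to fs − 48 Hz = 12 Hz.
164 Hz mod fs = 44 Hz.
44 Hz > fs/2 = 30 Hz, folds to fs − 44 Hz = 16 Hz.
112 Hz mod fs = 52 Hz.
52 Hz > fs/2 = 30 Hz, folds to fs − 52 Hz = 8 Hz.
40 Hz > fs/2 = 30 Hz, folds to fs − 40 Hz = 20 Hz.
164 Hz and 196 Hz both map to 16 Hz.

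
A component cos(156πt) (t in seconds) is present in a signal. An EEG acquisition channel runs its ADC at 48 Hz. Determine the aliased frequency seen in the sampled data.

ω = 156π rad/s → f = ω/(2π) = 78 Hz.
78 Hz mod fs = 30 Hz.
30 Hz > fs/2 = 24 Hz, folds to fs − 30 Hz = 18 Hz.

18 Hz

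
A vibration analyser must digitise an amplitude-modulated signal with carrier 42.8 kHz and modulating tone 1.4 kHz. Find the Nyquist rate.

88.4 kHz

AM sidebands sit at fc ± fm = 41.4 kHz and 44.2 kHz.
Highest-frequency component: 44.2 kHz.
Nyquist rate = 2 × 44.2 kHz = 88.4 kHz.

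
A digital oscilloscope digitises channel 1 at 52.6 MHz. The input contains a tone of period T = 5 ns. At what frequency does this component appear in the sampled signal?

T = 5 ns → f = 1/T = 200 MHz.
200 MHz mod fs = 42.2 MHz.
42.2 MHz > fs/2 = 26.3 MHz, folds to fs − 42.2 MHz = 10.4 MHz.

10.4 MHz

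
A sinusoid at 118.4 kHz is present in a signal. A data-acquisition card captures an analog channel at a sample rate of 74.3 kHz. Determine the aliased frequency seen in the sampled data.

118.4 kHz mod fs = 44.1 kHz.
44.1 kHz > fs/2 = 37.15 kHz, folds to fs − 44.1 kHz = 30.2 kHz.

30.2 kHz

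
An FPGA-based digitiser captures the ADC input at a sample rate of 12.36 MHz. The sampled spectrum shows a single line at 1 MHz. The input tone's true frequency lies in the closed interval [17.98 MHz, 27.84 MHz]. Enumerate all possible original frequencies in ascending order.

Frequencies that alias to 1 MHz are k·fs ± 1 MHz for integer k ≥ 0.
k=0: 1 MHz.
k=1: 11.36 MHz, 13.36 MHz.
k=2: 23.72 MHz, 25.72 MHz.
k=3: 36.08 MHz, 38.08 MHz.
Within [17.98 MHz, 27.84 MHz]: 23.72 MHz, 25.72 MHz.

23.72 MHz, 25.72 MHz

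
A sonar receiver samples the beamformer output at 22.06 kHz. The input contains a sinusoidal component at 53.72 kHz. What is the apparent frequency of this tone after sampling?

9.6 kHz

53.72 kHz mod fs = 9.6 kHz.
9.6 kHz ≤ fs/2 = 11.03 kHz, appears at 9.6 kHz.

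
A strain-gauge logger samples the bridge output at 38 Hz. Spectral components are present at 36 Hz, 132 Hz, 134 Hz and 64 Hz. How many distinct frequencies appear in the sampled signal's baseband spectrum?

fs/2 = 19 Hz.
36 Hz > fs/2 = 19 Hz, folds to fs − 36 Hz = 2 Hz.
132 Hz mod fs = 18 Hz.
18 Hz ≤ fs/2 = 19 Hz, appears at 18 Hz.
134 Hz mod fs = 20 Hz.
20 Hz > fs/2 = 19 Hz, folds to fs − 20 Hz = 18 Hz.
64 Hz mod fs = 26 Hz.
26 Hz > fs/2 = 19 Hz, folds to fs − 26 Hz = 12 Hz.
Distinct values: {2 Hz, 12 Hz, 18 Hz} → 3.

3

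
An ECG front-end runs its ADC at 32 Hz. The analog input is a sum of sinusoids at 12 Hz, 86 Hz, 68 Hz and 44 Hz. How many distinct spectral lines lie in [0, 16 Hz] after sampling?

fs/2 = 16 Hz.
12 Hz ≤ fs/2 = 16 Hz, passes unchanged.
86 Hz mod fs = 22 Hz.
22 Hz > fs/2 = 16 Hz, folds to fs − 22 Hz = 10 Hz.
68 Hz mod fs = 4 Hz.
4 Hz ≤ fs/2 = 16 Hz, appears at 4 Hz.
44 Hz mod fs = 12 Hz.
12 Hz ≤ fs/2 = 16 Hz, appears at 12 Hz.
Distinct values: {4 Hz, 10 Hz, 12 Hz} → 3.

3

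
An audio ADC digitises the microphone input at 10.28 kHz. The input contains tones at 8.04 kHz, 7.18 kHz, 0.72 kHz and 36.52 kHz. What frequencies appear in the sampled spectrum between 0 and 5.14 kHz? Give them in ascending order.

fs/2 = 5.14 kHz.
8.04 kHz > fs/2 = 5.14 kHz, folds to fs − 8.04 kHz = 2.24 kHz.
7.18 kHz > fs/2 = 5.14 kHz, folds to fs − 7.18 kHz = 3.1 kHz.
0.72 kHz ≤ fs/2 = 5.14 kHz, passes unchanged.
36.52 kHz mod fs = 5.68 kHz.
5.68 kHz > fs/2 = 5.14 kHz, folds to fs − 5.68 kHz = 4.6 kHz.
Distinct values: {0.72 kHz, 2.24 kHz, 3.1 kHz, 4.6 kHz}.

0.72 kHz, 2.24 kHz, 3.1 kHz, 4.6 kHz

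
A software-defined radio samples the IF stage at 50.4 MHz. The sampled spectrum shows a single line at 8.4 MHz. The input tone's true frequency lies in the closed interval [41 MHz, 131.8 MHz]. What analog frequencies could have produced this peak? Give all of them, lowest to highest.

42 MHz, 58.8 MHz, 92.4 MHz, 109.2 MHz

Frequencies that alias to 8.4 MHz are k·fs ± 8.4 MHz for integer k ≥ 0.
k=0: 8.4 MHz.
k=1: 42 MHz, 58.8 MHz.
k=2: 92.4 MHz, 109.2 MHz.
k=3: 142.8 MHz, 159.6 MHz.
Within [41 MHz, 131.8 MHz]: 42 MHz, 58.8 MHz, 92.4 MHz, 109.2 MHz.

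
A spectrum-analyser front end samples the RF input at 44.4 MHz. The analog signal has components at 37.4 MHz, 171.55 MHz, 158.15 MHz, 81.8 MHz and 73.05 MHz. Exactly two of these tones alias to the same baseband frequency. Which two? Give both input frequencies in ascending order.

fs/2 = 22.2 MHz.
37.4 MHz > fs/2 = 22.2 MHz, folds to fs − 37.4 MHz = 7 MHz.
171.55 MHz mod fs = 38.35 MHz.
38.35 MHz > fs/2 = 22.2 MHz, folds to fs − 38.35 MHz = 6.05 MHz.
158.15 MHz mod fs = 24.95 MHz.
24.95 MHz > fs/2 = 22.2 MHz, folds to fs − 24.95 MHz = 19.45 MHz.
81.8 MHz mod fs = 37.4 MHz.
37.4 MHz > fs/2 = 22.2 MHz, folds to fs − 37.4 MHz = 7 MHz.
73.05 MHz mod fs = 28.65 MHz.
28.65 MHz > fs/2 = 22.2 MHz, folds to fs − 28.65 MHz = 15.75 MHz.
37.4 MHz and 81.8 MHz both map to 7 MHz.

37.4 MHz, 81.8 MHz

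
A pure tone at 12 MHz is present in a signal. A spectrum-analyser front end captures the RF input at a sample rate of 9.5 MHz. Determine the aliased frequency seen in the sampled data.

12 MHz mod fs = 2.5 MHz.
2.5 MHz ≤ fs/2 = 4.75 MHz, appears at 2.5 MHz.

2.5 MHz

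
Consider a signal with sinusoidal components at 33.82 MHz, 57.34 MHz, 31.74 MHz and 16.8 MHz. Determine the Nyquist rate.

Highest-frequency component: 57.34 MHz.
Nyquist rate = 2 × 57.34 MHz = 114.68 MHz.

114.68 MHz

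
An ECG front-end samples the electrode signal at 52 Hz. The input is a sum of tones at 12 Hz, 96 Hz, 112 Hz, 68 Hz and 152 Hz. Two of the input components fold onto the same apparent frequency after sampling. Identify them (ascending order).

96 Hz, 112 Hz

fs/2 = 26 Hz.
12 Hz ≤ fs/2 = 26 Hz, passes unchanged.
96 Hz mod fs = 44 Hz.
44 Hz > fs/2 = 26 Hz, folds to fs − 44 Hz = 8 Hz.
112 Hz mod fs = 8 Hz.
8 Hz ≤ fs/2 = 26 Hz, appears at 8 Hz.
68 Hz mod fs = 16 Hz.
16 Hz ≤ fs/2 = 26 Hz, appears at 16 Hz.
152 Hz mod fs = 48 Hz.
48 Hz > fs/2 = 26 Hz, folds to fs − 48 Hz = 4 Hz.
96 Hz and 112 Hz both map to 8 Hz.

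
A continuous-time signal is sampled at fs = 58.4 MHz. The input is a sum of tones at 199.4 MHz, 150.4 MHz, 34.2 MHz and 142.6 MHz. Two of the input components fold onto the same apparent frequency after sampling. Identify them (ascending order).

34.2 MHz, 199.4 MHz

fs/2 = 29.2 MHz.
199.4 MHz mod fs = 24.2 MHz.
24.2 MHz ≤ fs/2 = 29.2 MHz, appears at 24.2 MHz.
150.4 MHz mod fs = 33.6 MHz.
33.6 MHz > fs/2 = 29.2 MHz, folds to fs − 33.6 MHz = 24.8 MHz.
34.2 MHz > fs/2 = 29.2 MHz, folds to fs − 34.2 MHz = 24.2 MHz.
142.6 MHz mod fs = 25.8 MHz.
25.8 MHz ≤ fs/2 = 29.2 MHz, appears at 25.8 MHz.
34.2 MHz and 199.4 MHz both map to 24.2 MHz.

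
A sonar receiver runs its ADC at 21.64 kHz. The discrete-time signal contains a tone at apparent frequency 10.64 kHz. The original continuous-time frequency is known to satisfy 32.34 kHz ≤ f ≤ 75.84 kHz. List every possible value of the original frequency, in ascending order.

Frequencies that alias to 10.64 kHz are k·fs ± 10.64 kHz for integer k ≥ 0.
k=0: 10.64 kHz.
k=1: 11 kHz, 32.28 kHz.
k=2: 32.64 kHz, 53.92 kHz.
k=3: 54.28 kHz, 75.56 kHz.
k=4: 75.92 kHz, 97.2 kHz.
Within [32.34 kHz, 75.84 kHz]: 32.64 kHz, 53.92 kHz, 54.28 kHz, 75.56 kHz.

32.64 kHz, 53.92 kHz, 54.28 kHz, 75.56 kHz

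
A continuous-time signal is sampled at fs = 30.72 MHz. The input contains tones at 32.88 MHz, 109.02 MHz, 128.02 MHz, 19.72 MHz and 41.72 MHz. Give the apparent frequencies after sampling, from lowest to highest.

fs/2 = 15.36 MHz.
32.88 MHz mod fs = 2.16 MHz.
2.16 MHz ≤ fs/2 = 15.36 MHz, appears at 2.16 MHz.
109.02 MHz mod fs = 16.86 MHz.
16.86 MHz > fs/2 = 15.36 MHz, folds to fs − 16.86 MHz = 13.86 MHz.
128.02 MHz mod fs = 5.14 MHz.
5.14 MHz ≤ fs/2 = 15.36 MHz, appears at 5.14 MHz.
19.72 MHz > fs/2 = 15.36 MHz, folds to fs − 19.72 MHz = 11 MHz.
41.72 MHz mod fs = 11 MHz.
11 MHz ≤ fs/2 = 15.36 MHz, appears at 11 MHz.
Distinct values: {2.16 MHz, 5.14 MHz, 11 MHz, 13.86 MHz}.

2.16 MHz, 5.14 MHz, 11 MHz, 13.86 MHz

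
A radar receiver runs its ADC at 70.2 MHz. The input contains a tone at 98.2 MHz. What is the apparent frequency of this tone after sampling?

28 MHz

98.2 MHz mod fs = 28 MHz.
28 MHz ≤ fs/2 = 35.1 MHz, appears at 28 MHz.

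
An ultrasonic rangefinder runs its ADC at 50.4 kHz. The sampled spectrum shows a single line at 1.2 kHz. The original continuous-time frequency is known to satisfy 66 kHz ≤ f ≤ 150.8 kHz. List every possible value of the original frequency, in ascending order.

Frequencies that alias to 1.2 kHz are k·fs ± 1.2 kHz for integer k ≥ 0.
k=0: 1.2 kHz.
k=1: 49.2 kHz, 51.6 kHz.
k=2: 99.6 kHz, 102 kHz.
k=3: 150 kHz, 152.4 kHz.
k=4: 200.4 kHz, 202.8 kHz.
Within [66 kHz, 150.8 kHz]: 99.6 kHz, 102 kHz, 150 kHz.

99.6 kHz, 102 kHz, 150 kHz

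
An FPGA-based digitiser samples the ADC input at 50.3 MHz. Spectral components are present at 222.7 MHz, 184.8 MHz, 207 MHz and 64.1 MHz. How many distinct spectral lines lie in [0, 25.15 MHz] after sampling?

4

fs/2 = 25.15 MHz.
222.7 MHz mod fs = 21.5 MHz.
21.5 MHz ≤ fs/2 = 25.15 MHz, appears at 21.5 MHz.
184.8 MHz mod fs = 33.9 MHz.
33.9 MHz > fs/2 = 25.15 MHz, folds to fs − 33.9 MHz = 16.4 MHz.
207 MHz mod fs = 5.8 MHz.
5.8 MHz ≤ fs/2 = 25.15 MHz, appears at 5.8 MHz.
64.1 MHz mod fs = 13.8 MHz.
13.8 MHz ≤ fs/2 = 25.15 MHz, appears at 13.8 MHz.
Distinct values: {5.8 MHz, 13.8 MHz, 16.4 MHz, 21.5 MHz} → 4.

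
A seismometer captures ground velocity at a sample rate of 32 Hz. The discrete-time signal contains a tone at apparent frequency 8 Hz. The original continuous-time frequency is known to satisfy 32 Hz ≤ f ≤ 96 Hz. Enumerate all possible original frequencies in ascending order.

40 Hz, 56 Hz, 72 Hz, 88 Hz

Frequencies that alias to 8 Hz are k·fs ± 8 Hz for integer k ≥ 0.
k=0: 8 Hz.
k=1: 24 Hz, 40 Hz.
k=2: 56 Hz, 72 Hz.
k=3: 88 Hz, 104 Hz.
k=4: 120 Hz, 136 Hz.
Within [32 Hz, 96 Hz]: 40 Hz, 56 Hz, 72 Hz, 88 Hz.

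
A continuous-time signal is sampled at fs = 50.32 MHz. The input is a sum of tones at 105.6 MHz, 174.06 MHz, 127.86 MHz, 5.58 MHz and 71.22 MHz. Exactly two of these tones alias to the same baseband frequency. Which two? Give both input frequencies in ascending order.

fs/2 = 25.16 MHz.
105.6 MHz mod fs = 4.96 MHz.
4.96 MHz ≤ fs/2 = 25.16 MHz, appears at 4.96 MHz.
174.06 MHz mod fs = 23.1 MHz.
23.1 MHz ≤ fs/2 = 25.16 MHz, appears at 23.1 MHz.
127.86 MHz mod fs = 27.22 MHz.
27.22 MHz > fs/2 = 25.16 MHz, folds to fs − 27.22 MHz = 23.1 MHz.
5.58 MHz ≤ fs/2 = 25.16 MHz, passes unchanged.
71.22 MHz mod fs = 20.9 MHz.
20.9 MHz ≤ fs/2 = 25.16 MHz, appears at 20.9 MHz.
127.86 MHz and 174.06 MHz both map to 23.1 MHz.

127.86 MHz, 174.06 MHz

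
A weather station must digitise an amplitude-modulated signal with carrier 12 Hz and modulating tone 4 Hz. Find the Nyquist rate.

32 Hz

AM sidebands sit at fc ± fm = 8 Hz and 16 Hz.
Highest-frequency component: 16 Hz.
Nyquist rate = 2 × 16 Hz = 32 Hz.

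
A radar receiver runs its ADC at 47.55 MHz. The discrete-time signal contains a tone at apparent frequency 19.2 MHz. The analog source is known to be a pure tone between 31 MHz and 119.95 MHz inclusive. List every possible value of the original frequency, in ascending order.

66.75 MHz, 75.9 MHz, 114.3 MHz

Frequencies that alias to 19.2 MHz are k·fs ± 19.2 MHz for integer k ≥ 0.
k=0: 19.2 MHz.
k=1: 28.35 MHz, 66.75 MHz.
k=2: 75.9 MHz, 114.3 MHz.
k=3: 123.45 MHz, 161.85 MHz.
Within [31 MHz, 119.95 MHz]: 66.75 MHz, 75.9 MHz, 114.3 MHz.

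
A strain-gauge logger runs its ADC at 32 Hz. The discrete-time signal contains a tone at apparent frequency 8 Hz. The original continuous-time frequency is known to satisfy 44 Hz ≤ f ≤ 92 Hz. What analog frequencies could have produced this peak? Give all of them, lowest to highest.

Frequencies that alias to 8 Hz are k·fs ± 8 Hz for integer k ≥ 0.
k=0: 8 Hz.
k=1: 24 Hz, 40 Hz.
k=2: 56 Hz, 72 Hz.
k=3: 88 Hz, 104 Hz.
k=4: 120 Hz, 136 Hz.
Within [44 Hz, 92 Hz]: 56 Hz, 72 Hz, 88 Hz.

56 Hz, 72 Hz, 88 Hz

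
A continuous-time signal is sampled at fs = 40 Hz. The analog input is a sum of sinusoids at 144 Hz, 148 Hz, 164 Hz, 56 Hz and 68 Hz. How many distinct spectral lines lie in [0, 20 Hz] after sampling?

3

fs/2 = 20 Hz.
144 Hz mod fs = 24 Hz.
24 Hz > fs/2 = 20 Hz, folds to fs − 24 Hz = 16 Hz.
148 Hz mod fs = 28 Hz.
28 Hz > fs/2 = 20 Hz, folds to fs − 28 Hz = 12 Hz.
164 Hz mod fs = 4 Hz.
4 Hz ≤ fs/2 = 20 Hz, appears at 4 Hz.
56 Hz mod fs = 16 Hz.
16 Hz ≤ fs/2 = 20 Hz, appears at 16 Hz.
68 Hz mod fs = 28 Hz.
28 Hz > fs/2 = 20 Hz, folds to fs − 28 Hz = 12 Hz.
Distinct values: {4 Hz, 12 Hz, 16 Hz} → 3.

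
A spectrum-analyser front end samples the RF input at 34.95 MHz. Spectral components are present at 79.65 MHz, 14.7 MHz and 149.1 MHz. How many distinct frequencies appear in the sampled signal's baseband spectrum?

3

fs/2 = 17.475 MHz.
79.65 MHz mod fs = 9.75 MHz.
9.75 MHz ≤ fs/2 = 17.475 MHz, appears at 9.75 MHz.
14.7 MHz ≤ fs/2 = 17.475 MHz, passes unchanged.
149.1 MHz mod fs = 9.3 MHz.
9.3 MHz ≤ fs/2 = 17.475 MHz, appears at 9.3 MHz.
Distinct values: {9.3 MHz, 9.75 MHz, 14.7 MHz} → 3.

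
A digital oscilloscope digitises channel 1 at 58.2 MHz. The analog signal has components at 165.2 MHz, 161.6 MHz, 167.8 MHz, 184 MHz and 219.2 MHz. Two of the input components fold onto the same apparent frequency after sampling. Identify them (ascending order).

165.2 MHz, 184 MHz

fs/2 = 29.1 MHz.
165.2 MHz mod fs = 48.8 MHz.
48.8 MHz > fs/2 = 29.1 MHz, folds to fs − 48.8 MHz = 9.4 MHz.
161.6 MHz mod fs = 45.2 MHz.
45.2 MHz > fs/2 = 29.1 MHz, folds to fs − 45.2 MHz = 13 MHz.
167.8 MHz mod fs = 51.4 MHz.
51.4 MHz > fs/2 = 29.1 MHz, folds to fs − 51.4 MHz = 6.8 MHz.
184 MHz mod fs = 9.4 MHz.
9.4 MHz ≤ fs/2 = 29.1 MHz, appears at 9.4 MHz.
219.2 MHz mod fs = 44.6 MHz.
44.6 MHz > fs/2 = 29.1 MHz, folds to fs − 44.6 MHz = 13.6 MHz.
165.2 MHz and 184 MHz both map to 9.4 MHz.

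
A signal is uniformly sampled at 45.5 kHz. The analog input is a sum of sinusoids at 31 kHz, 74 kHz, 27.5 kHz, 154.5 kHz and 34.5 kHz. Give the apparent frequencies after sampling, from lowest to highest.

fs/2 = 22.75 kHz.
31 kHz > fs/2 = 22.75 kHz, folds to fs − 31 kHz = 14.5 kHz.
74 kHz mod fs = 28.5 kHz.
28.5 kHz > fs/2 = 22.75 kHz, folds to fs − 28.5 kHz = 17 kHz.
27.5 kHz > fs/2 = 22.75 kHz, folds to fs − 27.5 kHz = 18 kHz.
154.5 kHz mod fs = 18 kHz.
18 kHz ≤ fs/2 = 22.75 kHz, appears at 18 kHz.
34.5 kHz > fs/2 = 22.75 kHz, folds to fs − 34.5 kHz = 11 kHz.
Distinct values: {11 kHz, 14.5 kHz, 17 kHz, 18 kHz}.

11 kHz, 14.5 kHz, 17 kHz, 18 kHz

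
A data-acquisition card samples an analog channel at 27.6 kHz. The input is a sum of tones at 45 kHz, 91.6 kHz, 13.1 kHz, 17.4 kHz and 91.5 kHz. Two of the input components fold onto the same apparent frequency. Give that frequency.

10.2 kHz

fs/2 = 13.8 kHz.
45 kHz mod fs = 17.4 kHz.
17.4 kHz > fs/2 = 13.8 kHz, folds to fs − 17.4 kHz = 10.2 kHz.
91.6 kHz mod fs = 8.8 kHz.
8.8 kHz ≤ fs/2 = 13.8 kHz, appears at 8.8 kHz.
13.1 kHz ≤ fs/2 = 13.8 kHz, passes unchanged.
17.4 kHz > fs/2 = 13.8 kHz, folds to fs − 17.4 kHz = 10.2 kHz.
91.5 kHz mod fs = 8.7 kHz.
8.7 kHz ≤ fs/2 = 13.8 kHz, appears at 8.7 kHz.
17.4 kHz and 45 kHz both map to 10.2 kHz.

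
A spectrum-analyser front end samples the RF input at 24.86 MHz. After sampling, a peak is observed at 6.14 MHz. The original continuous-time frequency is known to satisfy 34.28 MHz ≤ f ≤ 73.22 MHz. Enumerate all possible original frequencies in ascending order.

43.58 MHz, 55.86 MHz, 68.44 MHz

Frequencies that alias to 6.14 MHz are k·fs ± 6.14 MHz for integer k ≥ 0.
k=0: 6.14 MHz.
k=1: 18.72 MHz, 31 MHz.
k=2: 43.58 MHz, 55.86 MHz.
k=3: 68.44 MHz, 80.72 MHz.
k=4: 93.3 MHz, 105.58 MHz.
Within [34.28 MHz, 73.22 MHz]: 43.58 MHz, 55.86 MHz, 68.44 MHz.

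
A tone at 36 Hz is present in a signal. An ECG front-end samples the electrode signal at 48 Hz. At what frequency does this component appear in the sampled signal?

36 Hz > fs/2 = 24 Hz, folds to fs − 36 Hz = 12 Hz.

12 Hz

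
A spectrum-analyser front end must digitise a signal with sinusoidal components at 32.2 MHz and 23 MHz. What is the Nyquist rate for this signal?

64.4 MHz

Highest-frequency component: 32.2 MHz.
Nyquist rate = 2 × 32.2 MHz = 64.4 MHz.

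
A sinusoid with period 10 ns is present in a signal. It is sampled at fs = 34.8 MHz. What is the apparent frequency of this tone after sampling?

4.4 MHz

T = 10 ns → f = 1/T = 100 MHz.
100 MHz mod fs = 30.4 MHz.
30.4 MHz > fs/2 = 17.4 MHz, folds to fs − 30.4 MHz = 4.4 MHz.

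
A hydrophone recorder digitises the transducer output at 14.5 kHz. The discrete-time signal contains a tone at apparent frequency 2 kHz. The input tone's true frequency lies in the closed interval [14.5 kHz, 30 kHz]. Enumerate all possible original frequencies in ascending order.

Frequencies that alias to 2 kHz are k·fs ± 2 kHz for integer k ≥ 0.
k=0: 2 kHz.
k=1: 12.5 kHz, 16.5 kHz.
k=2: 27 kHz, 31 kHz.
k=3: 41.5 kHz, 45.5 kHz.
Within [14.5 kHz, 30 kHz]: 16.5 kHz, 27 kHz.

16.5 kHz, 27 kHz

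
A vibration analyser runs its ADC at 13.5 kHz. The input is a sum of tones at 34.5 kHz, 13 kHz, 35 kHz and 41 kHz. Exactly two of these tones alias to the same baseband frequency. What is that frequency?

0.5 kHz

fs/2 = 6.75 kHz.
34.5 kHz mod fs = 7.5 kHz.
7.5 kHz > fs/2 = 6.75 kHz, folds to fs − 7.5 kHz = 6 kHz.
13 kHz > fs/2 = 6.75 kHz, folds to fs − 13 kHz = 0.5 kHz.
35 kHz mod fs = 8 kHz.
8 kHz > fs/2 = 6.75 kHz, folds to fs − 8 kHz = 5.5 kHz.
41 kHz mod fs = 0.5 kHz.
0.5 kHz ≤ fs/2 = 6.75 kHz, appears at 0.5 kHz.
13 kHz and 41 kHz both map to 0.5 kHz.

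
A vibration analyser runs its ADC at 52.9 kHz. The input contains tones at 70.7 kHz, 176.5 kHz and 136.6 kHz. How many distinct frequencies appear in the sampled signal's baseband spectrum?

fs/2 = 26.45 kHz.
70.7 kHz mod fs = 17.8 kHz.
17.8 kHz ≤ fs/2 = 26.45 kHz, appears at 17.8 kHz.
176.5 kHz mod fs = 17.8 kHz.
17.8 kHz ≤ fs/2 = 26.45 kHz, appears at 17.8 kHz.
136.6 kHz mod fs = 30.8 kHz.
30.8 kHz > fs/2 = 26.45 kHz, folds to fs − 30.8 kHz = 22.1 kHz.
Distinct values: {17.8 kHz, 22.1 kHz} → 2.

2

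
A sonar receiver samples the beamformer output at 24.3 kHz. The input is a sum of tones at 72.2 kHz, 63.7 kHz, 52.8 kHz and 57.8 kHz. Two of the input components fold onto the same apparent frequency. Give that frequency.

fs/2 = 12.15 kHz.
72.2 kHz mod fs = 23.6 kHz.
23.6 kHz > fs/2 = 12.15 kHz, folds to fs − 23.6 kHz = 0.7 kHz.
63.7 kHz mod fs = 15.1 kHz.
15.1 kHz > fs/2 = 12.15 kHz, folds to fs − 15.1 kHz = 9.2 kHz.
52.8 kHz mod fs = 4.2 kHz.
4.2 kHz ≤ fs/2 = 12.15 kHz, appears at 4.2 kHz.
57.8 kHz mod fs = 9.2 kHz.
9.2 kHz ≤ fs/2 = 12.15 kHz, appears at 9.2 kHz.
57.8 kHz and 63.7 kHz both map to 9.2 kHz.

9.2 kHz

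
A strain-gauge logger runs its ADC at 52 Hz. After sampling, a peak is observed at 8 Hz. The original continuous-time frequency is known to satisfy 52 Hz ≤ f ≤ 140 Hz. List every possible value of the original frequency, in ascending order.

Frequencies that alias to 8 Hz are k·fs ± 8 Hz for integer k ≥ 0.
k=0: 8 Hz.
k=1: 44 Hz, 60 Hz.
k=2: 96 Hz, 112 Hz.
k=3: 148 Hz, 164 Hz.
Within [52 Hz, 140 Hz]: 60 Hz, 96 Hz, 112 Hz.

60 Hz, 96 Hz, 112 Hz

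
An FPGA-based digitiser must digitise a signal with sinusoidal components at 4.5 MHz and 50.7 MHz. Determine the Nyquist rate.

101.4 MHz

Highest-frequency component: 50.7 MHz.
Nyquist rate = 2 × 50.7 MHz = 101.4 MHz.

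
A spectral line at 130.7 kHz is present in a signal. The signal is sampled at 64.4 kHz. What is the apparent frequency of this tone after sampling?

130.7 kHz mod fs = 1.9 kHz.
1.9 kHz ≤ fs/2 = 32.2 kHz, appears at 1.9 kHz.

1.9 kHz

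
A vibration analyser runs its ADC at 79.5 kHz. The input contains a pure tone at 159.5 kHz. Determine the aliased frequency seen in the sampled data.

159.5 kHz mod fs = 0.5 kHz.
0.5 kHz ≤ fs/2 = 39.75 kHz, appears at 0.5 kHz.

0.5 kHz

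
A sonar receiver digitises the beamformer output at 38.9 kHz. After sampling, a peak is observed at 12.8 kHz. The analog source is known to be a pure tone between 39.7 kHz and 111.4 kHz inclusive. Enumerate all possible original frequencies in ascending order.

51.7 kHz, 65 kHz, 90.6 kHz, 103.9 kHz

Frequencies that alias to 12.8 kHz are k·fs ± 12.8 kHz for integer k ≥ 0.
k=0: 12.8 kHz.
k=1: 26.1 kHz, 51.7 kHz.
k=2: 65 kHz, 90.6 kHz.
k=3: 103.9 kHz, 129.5 kHz.
k=4: 142.8 kHz, 168.4 kHz.
Within [39.7 kHz, 111.4 kHz]: 51.7 kHz, 65 kHz, 90.6 kHz, 103.9 kHz.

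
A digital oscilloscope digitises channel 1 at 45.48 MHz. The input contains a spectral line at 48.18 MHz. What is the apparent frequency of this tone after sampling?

2.7 MHz

48.18 MHz mod fs = 2.7 MHz.
2.7 MHz ≤ fs/2 = 22.74 MHz, appears at 2.7 MHz.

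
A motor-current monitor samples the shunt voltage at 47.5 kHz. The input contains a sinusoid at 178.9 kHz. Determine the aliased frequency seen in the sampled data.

178.9 kHz mod fs = 36.4 kHz.
36.4 kHz > fs/2 = 23.75 kHz, folds to fs − 36.4 kHz = 11.1 kHz.

11.1 kHz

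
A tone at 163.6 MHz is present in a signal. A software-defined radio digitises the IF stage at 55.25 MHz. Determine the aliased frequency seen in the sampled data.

2.15 MHz

163.6 MHz mod fs = 53.1 MHz.
53.1 MHz > fs/2 = 27.625 MHz, folds to fs − 53.1 MHz = 2.15 MHz.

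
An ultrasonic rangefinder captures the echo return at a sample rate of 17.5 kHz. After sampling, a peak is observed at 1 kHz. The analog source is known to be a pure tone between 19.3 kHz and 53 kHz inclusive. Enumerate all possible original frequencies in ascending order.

34 kHz, 36 kHz, 51.5 kHz

Frequencies that alias to 1 kHz are k·fs ± 1 kHz for integer k ≥ 0.
k=0: 1 kHz.
k=1: 16.5 kHz, 18.5 kHz.
k=2: 34 kHz, 36 kHz.
k=3: 51.5 kHz, 53.5 kHz.
k=4: 69 kHz, 71 kHz.
Within [19.3 kHz, 53 kHz]: 34 kHz, 36 kHz, 51.5 kHz.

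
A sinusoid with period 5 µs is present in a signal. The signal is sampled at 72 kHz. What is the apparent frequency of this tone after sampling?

T = 5 µs → f = 1/T = 200 kHz.
200 kHz mod fs = 56 kHz.
56 kHz > fs/2 = 36 kHz, folds to fs − 56 kHz = 16 kHz.

16 kHz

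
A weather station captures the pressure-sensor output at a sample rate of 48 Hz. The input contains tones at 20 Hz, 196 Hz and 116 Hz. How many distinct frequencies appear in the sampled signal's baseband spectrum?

fs/2 = 24 Hz.
20 Hz ≤ fs/2 = 24 Hz, passes unchanged.
196 Hz mod fs = 4 Hz.
4 Hz ≤ fs/2 = 24 Hz, appears at 4 Hz.
116 Hz mod fs = 20 Hz.
20 Hz ≤ fs/2 = 24 Hz, appears at 20 Hz.
Distinct values: {4 Hz, 20 Hz} → 2.

2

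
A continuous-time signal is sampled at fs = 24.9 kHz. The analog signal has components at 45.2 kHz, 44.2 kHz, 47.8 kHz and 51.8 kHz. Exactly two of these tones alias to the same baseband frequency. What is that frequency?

fs/2 = 12.45 kHz.
45.2 kHz mod fs = 20.3 kHz.
20.3 kHz > fs/2 = 12.45 kHz, folds to fs − 20.3 kHz = 4.6 kHz.
44.2 kHz mod fs = 19.3 kHz.
19.3 kHz > fs/2 = 12.45 kHz, folds to fs − 19.3 kHz = 5.6 kHz.
47.8 kHz mod fs = 22.9 kHz.
22.9 kHz > fs/2 = 12.45 kHz, folds to fs − 22.9 kHz = 2 kHz.
51.8 kHz mod fs = 2 kHz.
2 kHz ≤ fs/2 = 12.45 kHz, appears at 2 kHz.
47.8 kHz and 51.8 kHz both map to 2 kHz.

2 kHz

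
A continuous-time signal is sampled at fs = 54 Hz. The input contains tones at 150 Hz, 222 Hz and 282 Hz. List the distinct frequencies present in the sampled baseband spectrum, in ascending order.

6 Hz, 12 Hz

fs/2 = 27 Hz.
150 Hz mod fs = 42 Hz.
42 Hz > fs/2 = 27 Hz, folds to fs − 42 Hz = 12 Hz.
222 Hz mod fs = 6 Hz.
6 Hz ≤ fs/2 = 27 Hz, appears at 6 Hz.
282 Hz mod fs = 12 Hz.
12 Hz ≤ fs/2 = 27 Hz, appears at 12 Hz.
Distinct values: {6 Hz, 12 Hz}.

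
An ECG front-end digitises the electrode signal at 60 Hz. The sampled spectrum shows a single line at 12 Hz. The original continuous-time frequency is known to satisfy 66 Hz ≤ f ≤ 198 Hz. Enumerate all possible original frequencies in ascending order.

Frequencies that alias to 12 Hz are k·fs ± 12 Hz for integer k ≥ 0.
k=0: 12 Hz.
k=1: 48 Hz, 72 Hz.
k=2: 108 Hz, 132 Hz.
k=3: 168 Hz, 192 Hz.
k=4: 228 Hz, 252 Hz.
Within [66 Hz, 198 Hz]: 72 Hz, 108 Hz, 132 Hz, 168 Hz, 192 Hz.

72 Hz, 108 Hz, 132 Hz, 168 Hz, 192 Hz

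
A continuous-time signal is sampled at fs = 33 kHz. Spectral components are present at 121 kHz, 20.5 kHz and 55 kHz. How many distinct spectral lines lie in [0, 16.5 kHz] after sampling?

2

fs/2 = 16.5 kHz.
121 kHz mod fs = 22 kHz.
22 kHz > fs/2 = 16.5 kHz, folds to fs − 22 kHz = 11 kHz.
20.5 kHz > fs/2 = 16.5 kHz, folds to fs − 20.5 kHz = 12.5 kHz.
55 kHz mod fs = 22 kHz.
22 kHz > fs/2 = 16.5 kHz, folds to fs − 22 kHz = 11 kHz.
Distinct values: {11 kHz, 12.5 kHz} → 2.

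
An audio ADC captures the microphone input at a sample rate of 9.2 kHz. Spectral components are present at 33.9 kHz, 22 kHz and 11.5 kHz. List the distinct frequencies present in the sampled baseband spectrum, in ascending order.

2.3 kHz, 2.9 kHz, 3.6 kHz

fs/2 = 4.6 kHz.
33.9 kHz mod fs = 6.3 kHz.
6.3 kHz > fs/2 = 4.6 kHz, folds to fs − 6.3 kHz = 2.9 kHz.
22 kHz mod fs = 3.6 kHz.
3.6 kHz ≤ fs/2 = 4.6 kHz, appears at 3.6 kHz.
11.5 kHz mod fs = 2.3 kHz.
2.3 kHz ≤ fs/2 = 4.6 kHz, appears at 2.3 kHz.
Distinct values: {2.3 kHz, 2.9 kHz, 3.6 kHz}.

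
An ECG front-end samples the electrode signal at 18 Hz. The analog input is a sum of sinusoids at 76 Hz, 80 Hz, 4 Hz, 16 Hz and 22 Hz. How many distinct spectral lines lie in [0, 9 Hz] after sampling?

3

fs/2 = 9 Hz.
76 Hz mod fs = 4 Hz.
4 Hz ≤ fs/2 = 9 Hz, appears at 4 Hz.
80 Hz mod fs = 8 Hz.
8 Hz ≤ fs/2 = 9 Hz, appears at 8 Hz.
4 Hz ≤ fs/2 = 9 Hz, passes unchanged.
16 Hz > fs/2 = 9 Hz, folds to fs − 16 Hz = 2 Hz.
22 Hz mod fs = 4 Hz.
4 Hz ≤ fs/2 = 9 Hz, appears at 4 Hz.
Distinct values: {2 Hz, 4 Hz, 8 Hz} → 3.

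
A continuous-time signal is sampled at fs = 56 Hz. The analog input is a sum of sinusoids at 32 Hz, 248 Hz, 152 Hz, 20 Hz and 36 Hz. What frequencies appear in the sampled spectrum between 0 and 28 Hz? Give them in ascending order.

fs/2 = 28 Hz.
32 Hz > fs/2 = 28 Hz, folds to fs − 32 Hz = 24 Hz.
248 Hz mod fs = 24 Hz.
24 Hz ≤ fs/2 = 28 Hz, appears at 24 Hz.
152 Hz mod fs = 40 Hz.
40 Hz > fs/2 = 28 Hz, folds to fs − 40 Hz = 16 Hz.
20 Hz ≤ fs/2 = 28 Hz, passes unchanged.
36 Hz > fs/2 = 28 Hz, folds to fs − 36 Hz = 20 Hz.
Distinct values: {16 Hz, 20 Hz, 24 Hz}.

16 Hz, 20 Hz, 24 Hz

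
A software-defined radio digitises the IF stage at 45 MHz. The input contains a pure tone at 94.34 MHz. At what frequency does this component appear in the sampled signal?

94.34 MHz mod fs = 4.34 MHz.
4.34 MHz ≤ fs/2 = 22.5 MHz, appears at 4.34 MHz.

4.34 MHz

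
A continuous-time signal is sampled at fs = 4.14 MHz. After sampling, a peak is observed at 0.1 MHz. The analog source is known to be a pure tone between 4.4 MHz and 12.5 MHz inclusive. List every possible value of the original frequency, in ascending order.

Frequencies that alias to 0.1 MHz are k·fs ± 0.1 MHz for integer k ≥ 0.
k=0: 0.1 MHz.
k=1: 4.04 MHz, 4.24 MHz.
k=2: 8.18 MHz, 8.38 MHz.
k=3: 12.32 MHz, 12.52 MHz.
k=4: 16.46 MHz, 16.66 MHz.
Within [4.4 MHz, 12.5 MHz]: 8.18 MHz, 8.38 MHz, 12.32 MHz.

8.18 MHz, 8.38 MHz, 12.32 MHz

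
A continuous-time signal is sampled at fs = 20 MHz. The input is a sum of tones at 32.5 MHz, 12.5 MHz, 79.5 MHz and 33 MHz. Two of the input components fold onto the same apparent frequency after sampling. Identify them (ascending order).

fs/2 = 10 MHz.
32.5 MHz mod fs = 12.5 MHz.
12.5 MHz > fs/2 = 10 MHz, folds to fs − 12.5 MHz = 7.5 MHz.
12.5 MHz > fs/2 = 10 MHz, folds to fs − 12.5 MHz = 7.5 MHz.
79.5 MHz mod fs = 19.5 MHz.
19.5 MHz > fs/2 = 10 MHz, folds to fs − 19.5 MHz = 0.5 MHz.
33 MHz mod fs = 13 MHz.
13 MHz > fs/2 = 10 MHz, folds to fs − 13 MHz = 7 MHz.
12.5 MHz and 32.5 MHz both map to 7.5 MHz.

12.5 MHz, 32.5 MHz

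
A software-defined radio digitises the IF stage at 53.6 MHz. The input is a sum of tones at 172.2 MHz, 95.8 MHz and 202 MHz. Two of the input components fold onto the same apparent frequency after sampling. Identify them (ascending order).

fs/2 = 26.8 MHz.
172.2 MHz mod fs = 11.4 MHz.
11.4 MHz ≤ fs/2 = 26.8 MHz, appears at 11.4 MHz.
95.8 MHz mod fs = 42.2 MHz.
42.2 MHz > fs/2 = 26.8 MHz, folds to fs − 42.2 MHz = 11.4 MHz.
202 MHz mod fs = 41.2 MHz.
41.2 MHz > fs/2 = 26.8 MHz, folds to fs − 41.2 MHz = 12.4 MHz.
95.8 MHz and 172.2 MHz both map to 11.4 MHz.

95.8 MHz, 172.2 MHz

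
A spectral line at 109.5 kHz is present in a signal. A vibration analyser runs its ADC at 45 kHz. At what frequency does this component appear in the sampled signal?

109.5 kHz mod fs = 19.5 kHz.
19.5 kHz ≤ fs/2 = 22.5 kHz, appears at 19.5 kHz.

19.5 kHz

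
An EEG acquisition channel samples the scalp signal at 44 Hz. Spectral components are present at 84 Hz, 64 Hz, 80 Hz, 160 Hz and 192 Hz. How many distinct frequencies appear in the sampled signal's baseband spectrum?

4

fs/2 = 22 Hz.
84 Hz mod fs = 40 Hz.
40 Hz > fs/2 = 22 Hz, folds to fs − 40 Hz = 4 Hz.
64 Hz mod fs = 20 Hz.
20 Hz ≤ fs/2 = 22 Hz, appears at 20 Hz.
80 Hz mod fs = 36 Hz.
36 Hz > fs/2 = 22 Hz, folds to fs − 36 Hz = 8 Hz.
160 Hz mod fs = 28 Hz.
28 Hz > fs/2 = 22 Hz, folds to fs − 28 Hz = 16 Hz.
192 Hz mod fs = 16 Hz.
16 Hz ≤ fs/2 = 22 Hz, appears at 16 Hz.
Distinct values: {4 Hz, 8 Hz, 16 Hz, 20 Hz} → 4.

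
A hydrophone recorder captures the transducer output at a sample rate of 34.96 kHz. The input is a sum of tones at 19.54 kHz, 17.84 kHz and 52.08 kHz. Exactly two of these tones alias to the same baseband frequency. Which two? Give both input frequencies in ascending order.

fs/2 = 17.48 kHz.
19.54 kHz > fs/2 = 17.48 kHz, folds to fs − 19.54 kHz = 15.42 kHz.
17.84 kHz > fs/2 = 17.48 kHz, folds to fs − 17.84 kHz = 17.12 kHz.
52.08 kHz mod fs = 17.12 kHz.
17.12 kHz ≤ fs/2 = 17.48 kHz, appears at 17.12 kHz.
17.84 kHz and 52.08 kHz both map to 17.12 kHz.

17.84 kHz, 52.08 kHz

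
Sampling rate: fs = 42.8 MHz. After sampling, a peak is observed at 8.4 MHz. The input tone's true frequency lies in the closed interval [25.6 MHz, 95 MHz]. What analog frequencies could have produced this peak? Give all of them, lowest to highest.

34.4 MHz, 51.2 MHz, 77.2 MHz, 94 MHz

Frequencies that alias to 8.4 MHz are k·fs ± 8.4 MHz for integer k ≥ 0.
k=0: 8.4 MHz.
k=1: 34.4 MHz, 51.2 MHz.
k=2: 77.2 MHz, 94 MHz.
k=3: 120 MHz, 136.8 MHz.
Within [25.6 MHz, 95 MHz]: 34.4 MHz, 51.2 MHz, 77.2 MHz, 94 MHz.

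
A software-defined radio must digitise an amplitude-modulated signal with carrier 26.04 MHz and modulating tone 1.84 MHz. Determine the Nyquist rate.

AM sidebands sit at fc ± fm = 24.2 MHz and 27.88 MHz.
Highest-frequency component: 27.88 MHz.
Nyquist rate = 2 × 27.88 MHz = 55.76 MHz.

55.76 MHz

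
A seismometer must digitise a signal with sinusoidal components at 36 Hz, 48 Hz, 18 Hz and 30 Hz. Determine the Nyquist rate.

96 Hz

Highest-frequency component: 48 Hz.
Nyquist rate = 2 × 48 Hz = 96 Hz.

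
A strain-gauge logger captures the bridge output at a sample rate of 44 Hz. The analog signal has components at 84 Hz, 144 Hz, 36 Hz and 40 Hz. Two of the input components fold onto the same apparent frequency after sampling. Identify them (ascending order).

40 Hz, 84 Hz

fs/2 = 22 Hz.
84 Hz mod fs = 40 Hz.
40 Hz > fs/2 = 22 Hz, folds to fs − 40 Hz = 4 Hz.
144 Hz mod fs = 12 Hz.
12 Hz ≤ fs/2 = 22 Hz, appears at 12 Hz.
36 Hz > fs/2 = 22 Hz, folds to fs − 36 Hz = 8 Hz.
40 Hz > fs/2 = 22 Hz, folds to fs − 40 Hz = 4 Hz.
40 Hz and 84 Hz both map to 4 Hz.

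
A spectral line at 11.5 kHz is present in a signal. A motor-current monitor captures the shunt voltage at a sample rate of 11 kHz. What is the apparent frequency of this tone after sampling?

11.5 kHz mod fs = 0.5 kHz.
0.5 kHz ≤ fs/2 = 5.5 kHz, appears at 0.5 kHz.

0.5 kHz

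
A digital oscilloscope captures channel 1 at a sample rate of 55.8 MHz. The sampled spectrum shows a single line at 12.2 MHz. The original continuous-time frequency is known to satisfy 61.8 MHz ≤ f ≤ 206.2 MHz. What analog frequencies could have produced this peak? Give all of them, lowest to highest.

68 MHz, 99.4 MHz, 123.8 MHz, 155.2 MHz, 179.6 MHz

Frequencies that alias to 12.2 MHz are k·fs ± 12.2 MHz for integer k ≥ 0.
k=0: 12.2 MHz.
k=1: 43.6 MHz, 68 MHz.
k=2: 99.4 MHz, 123.8 MHz.
k=3: 155.2 MHz, 179.6 MHz.
k=4: 211 MHz, 235.4 MHz.
Within [61.8 MHz, 206.2 MHz]: 68 MHz, 99.4 MHz, 123.8 MHz, 155.2 MHz, 179.6 MHz.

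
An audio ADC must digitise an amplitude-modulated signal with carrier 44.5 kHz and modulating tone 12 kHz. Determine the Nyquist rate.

113 kHz

AM sidebands sit at fc ± fm = 32.5 kHz and 56.5 kHz.
Highest-frequency component: 56.5 kHz.
Nyquist rate = 2 × 56.5 kHz = 113 kHz.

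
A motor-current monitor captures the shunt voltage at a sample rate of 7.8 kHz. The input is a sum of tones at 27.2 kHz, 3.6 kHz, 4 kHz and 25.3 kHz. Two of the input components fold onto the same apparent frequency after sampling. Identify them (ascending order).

4 kHz, 27.2 kHz

fs/2 = 3.9 kHz.
27.2 kHz mod fs = 3.8 kHz.
3.8 kHz ≤ fs/2 = 3.9 kHz, appears at 3.8 kHz.
3.6 kHz ≤ fs/2 = 3.9 kHz, passes unchanged.
4 kHz > fs/2 = 3.9 kHz, folds to fs − 4 kHz = 3.8 kHz.
25.3 kHz mod fs = 1.9 kHz.
1.9 kHz ≤ fs/2 = 3.9 kHz, appears at 1.9 kHz.
4 kHz and 27.2 kHz both map to 3.8 kHz.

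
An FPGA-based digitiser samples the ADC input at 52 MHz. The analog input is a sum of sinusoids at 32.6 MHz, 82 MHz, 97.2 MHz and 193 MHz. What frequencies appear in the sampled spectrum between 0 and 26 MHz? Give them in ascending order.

fs/2 = 26 MHz.
32.6 MHz > fs/2 = 26 MHz, folds to fs − 32.6 MHz = 19.4 MHz.
82 MHz mod fs = 30 MHz.
30 MHz > fs/2 = 26 MHz, folds to fs − 30 MHz = 22 MHz.
97.2 MHz mod fs = 45.2 MHz.
45.2 MHz > fs/2 = 26 MHz, folds to fs − 45.2 MHz = 6.8 MHz.
193 MHz mod fs = 37 MHz.
37 MHz > fs/2 = 26 MHz, folds to fs − 37 MHz = 15 MHz.
Distinct values: {6.8 MHz, 15 MHz, 19.4 MHz, 22 MHz}.

6.8 MHz, 15 MHz, 19.4 MHz, 22 MHz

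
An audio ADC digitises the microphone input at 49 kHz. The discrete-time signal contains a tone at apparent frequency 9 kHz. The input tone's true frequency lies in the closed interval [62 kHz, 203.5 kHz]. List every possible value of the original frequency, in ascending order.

89 kHz, 107 kHz, 138 kHz, 156 kHz, 187 kHz

Frequencies that alias to 9 kHz are k·fs ± 9 kHz for integer k ≥ 0.
k=0: 9 kHz.
k=1: 40 kHz, 58 kHz.
k=2: 89 kHz, 107 kHz.
k=3: 138 kHz, 156 kHz.
k=4: 187 kHz, 205 kHz.
k=5: 236 kHz, 254 kHz.
Within [62 kHz, 203.5 kHz]: 89 kHz, 107 kHz, 138 kHz, 156 kHz, 187 kHz.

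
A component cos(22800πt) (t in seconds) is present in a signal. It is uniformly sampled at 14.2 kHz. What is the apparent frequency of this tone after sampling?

ω = 22800π rad/s → f = ω/(2π) = 11400 Hz = 11.4 kHz.
11.4 kHz > fs/2 = 7.1 kHz, folds to fs − 11.4 kHz = 2.8 kHz.

2.8 kHz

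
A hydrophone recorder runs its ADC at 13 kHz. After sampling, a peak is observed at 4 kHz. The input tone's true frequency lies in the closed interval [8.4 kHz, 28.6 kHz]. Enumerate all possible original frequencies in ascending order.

9 kHz, 17 kHz, 22 kHz

Frequencies that alias to 4 kHz are k·fs ± 4 kHz for integer k ≥ 0.
k=0: 4 kHz.
k=1: 9 kHz, 17 kHz.
k=2: 22 kHz, 30 kHz.
k=3: 35 kHz, 43 kHz.
Within [8.4 kHz, 28.6 kHz]: 9 kHz, 17 kHz, 22 kHz.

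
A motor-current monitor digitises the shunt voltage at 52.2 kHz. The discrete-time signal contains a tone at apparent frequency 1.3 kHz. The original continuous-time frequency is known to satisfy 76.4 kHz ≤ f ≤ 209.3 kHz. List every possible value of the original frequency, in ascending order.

Frequencies that alias to 1.3 kHz are k·fs ± 1.3 kHz for integer k ≥ 0.
k=0: 1.3 kHz.
k=1: 50.9 kHz, 53.5 kHz.
k=2: 103.1 kHz, 105.7 kHz.
k=3: 155.3 kHz, 157.9 kHz.
k=4: 207.5 kHz, 210.1 kHz.
k=5: 259.7 kHz, 262.3 kHz.
Within [76.4 kHz, 209.3 kHz]: 103.1 kHz, 105.7 kHz, 155.3 kHz, 157.9 kHz, 207.5 kHz.

103.1 kHz, 105.7 kHz, 155.3 kHz, 157.9 kHz, 207.5 kHz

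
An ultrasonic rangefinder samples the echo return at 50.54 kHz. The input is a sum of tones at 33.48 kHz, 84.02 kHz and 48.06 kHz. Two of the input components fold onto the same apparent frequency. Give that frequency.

fs/2 = 25.27 kHz.
33.48 kHz > fs/2 = 25.27 kHz, folds to fs − 33.48 kHz = 17.06 kHz.
84.02 kHz mod fs = 33.48 kHz.
33.48 kHz > fs/2 = 25.27 kHz, folds to fs − 33.48 kHz = 17.06 kHz.
48.06 kHz > fs/2 = 25.27 kHz, folds to fs − 48.06 kHz = 2.48 kHz.
33.48 kHz and 84.02 kHz both map to 17.06 kHz.

17.06 kHz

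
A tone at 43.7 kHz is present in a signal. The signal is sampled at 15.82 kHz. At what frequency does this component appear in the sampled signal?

43.7 kHz mod fs = 12.06 kHz.
12.06 kHz > fs/2 = 7.91 kHz, folds to fs − 12.06 kHz = 3.76 kHz.

3.76 kHz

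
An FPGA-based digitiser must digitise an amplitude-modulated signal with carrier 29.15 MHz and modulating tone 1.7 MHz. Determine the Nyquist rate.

AM sidebands sit at fc ± fm = 27.45 MHz and 30.85 MHz.
Highest-frequency component: 30.85 MHz.
Nyquist rate = 2 × 30.85 MHz = 61.7 MHz.

61.7 MHz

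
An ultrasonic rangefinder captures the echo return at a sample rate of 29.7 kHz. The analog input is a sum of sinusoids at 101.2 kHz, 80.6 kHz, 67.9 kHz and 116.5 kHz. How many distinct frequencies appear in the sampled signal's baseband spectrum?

3

fs/2 = 14.85 kHz.
101.2 kHz mod fs = 12.1 kHz.
12.1 kHz ≤ fs/2 = 14.85 kHz, appears at 12.1 kHz.
80.6 kHz mod fs = 21.2 kHz.
21.2 kHz > fs/2 = 14.85 kHz, folds to fs − 21.2 kHz = 8.5 kHz.
67.9 kHz mod fs = 8.5 kHz.
8.5 kHz ≤ fs/2 = 14.85 kHz, appears at 8.5 kHz.
116.5 kHz mod fs = 27.4 kHz.
27.4 kHz > fs/2 = 14.85 kHz, folds to fs − 27.4 kHz = 2.3 kHz.
Distinct values: {2.3 kHz, 8.5 kHz, 12.1 kHz} → 3.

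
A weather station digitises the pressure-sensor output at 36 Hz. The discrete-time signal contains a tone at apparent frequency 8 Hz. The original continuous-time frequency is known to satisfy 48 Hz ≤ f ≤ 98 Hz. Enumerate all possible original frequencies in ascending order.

64 Hz, 80 Hz

Frequencies that alias to 8 Hz are k·fs ± 8 Hz for integer k ≥ 0.
k=0: 8 Hz.
k=1: 28 Hz, 44 Hz.
k=2: 64 Hz, 80 Hz.
k=3: 100 Hz, 116 Hz.
Within [48 Hz, 98 Hz]: 64 Hz, 80 Hz.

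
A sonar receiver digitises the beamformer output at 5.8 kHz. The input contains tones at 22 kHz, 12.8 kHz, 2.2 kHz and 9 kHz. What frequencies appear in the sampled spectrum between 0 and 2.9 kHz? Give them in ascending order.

fs/2 = 2.9 kHz.
22 kHz mod fs = 4.6 kHz.
4.6 kHz > fs/2 = 2.9 kHz, folds to fs − 4.6 kHz = 1.2 kHz.
12.8 kHz mod fs = 1.2 kHz.
1.2 kHz ≤ fs/2 = 2.9 kHz, appears at 1.2 kHz.
2.2 kHz ≤ fs/2 = 2.9 kHz, passes unchanged.
9 kHz mod fs = 3.2 kHz.
3.2 kHz > fs/2 = 2.9 kHz, folds to fs − 3.2 kHz = 2.6 kHz.
Distinct values: {1.2 kHz, 2.2 kHz, 2.6 kHz}.

1.2 kHz, 2.2 kHz, 2.6 kHz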